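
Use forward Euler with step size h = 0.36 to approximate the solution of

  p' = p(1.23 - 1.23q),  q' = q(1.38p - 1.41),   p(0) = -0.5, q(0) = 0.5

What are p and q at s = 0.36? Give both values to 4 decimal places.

Euler on (p,q): p_{n+1} = p_n + h·p', q_{n+1} = q_n + h·q'.
0.000000: (-0.500000, 0.500000); f=(-0.307500, -1.050000) → (-0.610700, 0.122000)
(p(0.36), q(0.36)) ≈ (-0.6107, 0.1220)

-0.6107, 0.1220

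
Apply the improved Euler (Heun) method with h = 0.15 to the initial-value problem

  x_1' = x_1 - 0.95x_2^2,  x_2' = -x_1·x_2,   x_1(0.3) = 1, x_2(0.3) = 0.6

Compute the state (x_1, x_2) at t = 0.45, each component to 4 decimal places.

1.1132, 0.5130

Heun on (x_1,x_2): k1 = f(t_n, state_n); k2 = f(t_n + h, state_n + h·k1); state_{n+1} = state_n + (h/2)·(k1 + k2).
0.300000: (1.000000, 0.600000)
  k1 = (0.658000, -0.600000)
  predictor → (1.098700, 0.510000)
  k2 = (0.851605, -0.560337)
  → (1.113220, 0.512975)
(x_1(0.45), x_2(0.45)) ≈ (1.1132, 0.5130)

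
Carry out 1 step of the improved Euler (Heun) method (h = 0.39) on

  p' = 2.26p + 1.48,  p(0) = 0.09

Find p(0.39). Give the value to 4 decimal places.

Heun: k1 = f(x_n, p_n); k2 = f(x_n + h, p_n + h·k1); p_{n+1} = p_n + (h/2)·(k1 + k2).
x=0.000000, p=0.090000:
  k1 = f(0.000000, 0.090000) = 1.683400
  k2 = f(0.390000, 0.746526) = 3.167149
  p ← 0.090000 + (0.39/2)·(1.683400 + 3.167149) = 1.035857
p(0.39) ≈ 1.0359

1.0359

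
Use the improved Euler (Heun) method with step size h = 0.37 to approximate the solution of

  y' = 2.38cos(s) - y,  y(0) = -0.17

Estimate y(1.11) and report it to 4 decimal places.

1.0860

Heun: k1 = f(s_n, y_n); k2 = f(s_n + h, y_n + h·k1); y_{n+1} = y_n + (h/2)·(k1 + k2).
s=0.000000, y=-0.170000:
  k1 = f(0.000000, -0.170000) = 2.550000
  k2 = f(0.370000, 0.773500) = 1.445439
  y ← -0.170000 + (0.37/2)·(2.550000 + 1.445439) = 0.569156
s=0.370000, y=0.569156:
  k1 = f(0.370000, 0.569156) = 1.649783
  k2 = f(0.740000, 1.179576) = 0.577979
  y ← 0.569156 + (0.37/2)·(1.649783 + 0.577979) = 0.981292
s=0.740000, y=0.981292:
  k1 = f(0.740000, 0.981292) = 0.776263
  k2 = f(1.110000, 1.268510) = -0.210215
  y ← 0.981292 + (0.37/2)·(0.776263 + (-0.210215)) = 1.086011
y(1.11) ≈ 1.0860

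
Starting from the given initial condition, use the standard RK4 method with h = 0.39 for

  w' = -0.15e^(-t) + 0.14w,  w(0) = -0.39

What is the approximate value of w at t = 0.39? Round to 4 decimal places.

RK4: k1 = f(t_n, w_n); k2 = f(t_n + h/2, w_n + (h/2)·k1); k3 = f(t_n + h/2, w_n + (h/2)·k2); k4 = f(t_n + h, w_n + h·k3); w_{n+1} = w_n + (h/6)·(k1 + 2k2 + 2k3 + k4).
t=0.000000, w=-0.390000:
  k1 = f(0.000000, -0.390000) = -0.204600
  k2 = f(0.195000, -0.429897) = -0.183611
  k3 = f(0.195000, -0.425804) = -0.183038
  k4 = f(0.390000, -0.461385) = -0.166152
  w ← -0.390000 + (0.39/6)·(k1 + 2k2 + 2k3 + k4) = -0.461763
w(0.39) ≈ -0.4618

-0.4618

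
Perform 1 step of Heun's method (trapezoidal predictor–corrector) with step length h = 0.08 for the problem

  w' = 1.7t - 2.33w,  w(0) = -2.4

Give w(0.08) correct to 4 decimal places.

Heun: k1 = f(t_n, w_n); k2 = f(t_n + h, w_n + h·k1); w_{n+1} = w_n + (h/2)·(k1 + k2).
t=0.000000, w=-2.400000:
  k1 = f(0.000000, -2.400000) = 5.592000
  k2 = f(0.080000, -1.952640) = 4.685651
  w ← -2.400000 + (0.08/2)·(5.592000 + 4.685651) = -1.988894
w(0.08) ≈ -1.9889

-1.9889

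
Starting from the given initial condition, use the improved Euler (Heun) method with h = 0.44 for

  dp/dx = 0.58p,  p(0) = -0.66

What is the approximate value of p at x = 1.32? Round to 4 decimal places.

Heun: k1 = f(x_n, p_n); k2 = f(x_n + h, p_n + h·k1); p_{n+1} = p_n + (h/2)·(k1 + k2).
x=0.000000, p=-0.660000:
  k1 = f(0.000000, -0.660000) = -0.382800
  k2 = f(0.440000, -0.828432) = -0.480491
  p ← -0.660000 + (0.44/2)·(-0.382800 + (-0.480491)) = -0.849924
x=0.440000, p=-0.849924:
  k1 = f(0.440000, -0.849924) = -0.492956
  k2 = f(0.880000, -1.066825) = -0.618758
  p ← -0.849924 + (0.44/2)·(-0.492956 + (-0.618758)) = -1.094501
x=0.880000, p=-1.094501:
  k1 = f(0.880000, -1.094501) = -0.634811
  k2 = f(1.320000, -1.373818) = -0.796814
  p ← -1.094501 + (0.44/2)·(-0.634811 + (-0.796814)) = -1.409458
p(1.32) ≈ -1.4095

-1.4095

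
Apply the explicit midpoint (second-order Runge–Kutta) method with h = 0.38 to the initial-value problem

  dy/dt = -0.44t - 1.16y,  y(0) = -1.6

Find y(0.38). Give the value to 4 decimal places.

Midpoint: k1 = f(t_n, y_n); k2 = f(t_n + h/2, y_n + (h/2)·k1); y_{n+1} = y_n + h·k2.
t=0.000000, y=-1.600000:
  k1 = f(0.000000, -1.600000) = 1.856000
  k2 = f(0.190000, -1.247360) = 1.363338
  y ← -1.600000 + 0.38·1.363338 = -1.081932
y(0.38) ≈ -1.0819

-1.0819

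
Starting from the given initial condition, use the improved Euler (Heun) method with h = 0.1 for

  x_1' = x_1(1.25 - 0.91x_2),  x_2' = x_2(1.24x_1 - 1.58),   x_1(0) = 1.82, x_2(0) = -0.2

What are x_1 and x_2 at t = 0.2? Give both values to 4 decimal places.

Heun on (x_1,x_2): k1 = f(t_n, state_n); k2 = f(t_n + h, state_n + h·k1); state_{n+1} = state_n + (h/2)·(k1 + k2).
0.000000: (1.820000, -0.200000)
  k1 = (2.606240, -0.135360)
  predictor → (2.080624, -0.213536)
  k2 = (3.005082, -0.213530)
  → (2.100566, -0.217445)
0.100000: (2.100566, -0.217445)
  k1 = (3.041356, -0.222816)
  predictor → (2.404702, -0.239726)
  k2 = (3.530465, -0.336055)
  → (2.429157, -0.245388)
(x_1(0.2), x_2(0.2)) ≈ (2.4292, -0.2454)

2.4292, -0.2454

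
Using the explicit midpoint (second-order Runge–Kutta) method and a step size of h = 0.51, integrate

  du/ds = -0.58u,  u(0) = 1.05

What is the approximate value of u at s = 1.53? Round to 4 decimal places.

0.4393

Midpoint: k1 = f(s_n, u_n); k2 = f(s_n + h/2, u_n + (h/2)·k1); u_{n+1} = u_n + h·k2.
s=0.000000, u=1.050000:
  k1 = f(0.000000, 1.050000) = -0.609000
  k2 = f(0.255000, 0.894705) = -0.518929
  u ← 1.050000 + 0.51·(-0.518929) = 0.785346
s=0.510000, u=0.785346:
  k1 = f(0.510000, 0.785346) = -0.455501
  k2 = f(0.765000, 0.669194) = -0.388132
  u ← 0.785346 + 0.51·(-0.388132) = 0.587399
s=1.020000, u=0.587399:
  k1 = f(1.020000, 0.587399) = -0.340691
  k2 = f(1.275000, 0.500523) = -0.290303
  u ← 0.587399 + 0.51·(-0.290303) = 0.439344
u(1.53) ≈ 0.4393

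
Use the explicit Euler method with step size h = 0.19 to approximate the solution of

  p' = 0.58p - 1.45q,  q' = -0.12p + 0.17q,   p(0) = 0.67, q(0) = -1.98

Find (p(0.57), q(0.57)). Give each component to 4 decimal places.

2.8127, -2.2703

Euler on (p,q): p_{n+1} = p_n + h·p', q_{n+1} = q_n + h·q'.
0.000000: (0.670000, -1.980000); f=(3.259600, -0.417000) → (1.289324, -2.059230)
0.190000: (1.289324, -2.059230); f=(3.733691, -0.504788) → (1.998725, -2.155140)
0.380000: (1.998725, -2.155140); f=(4.284213, -0.606221) → (2.812726, -2.270322)
(p(0.57), q(0.57)) ≈ (2.8127, -2.2703)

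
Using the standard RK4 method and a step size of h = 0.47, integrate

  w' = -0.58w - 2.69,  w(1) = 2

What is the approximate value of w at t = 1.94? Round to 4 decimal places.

RK4: k1 = f(t_n, w_n); k2 = f(t_n + h/2, w_n + (h/2)·k1); k3 = f(t_n + h/2, w_n + (h/2)·k2); k4 = f(t_n + h, w_n + h·k3); w_{n+1} = w_n + (h/6)·(k1 + 2k2 + 2k3 + k4).
t=1.000000, w=2.000000:
  k1 = f(1.000000, 2.000000) = -3.850000
  k2 = f(1.235000, 1.095250) = -3.325245
  k3 = f(1.235000, 1.218567) = -3.396769
  k4 = f(1.470000, 0.403519) = -2.924041
  w ← 2.000000 + (0.47/6)·(k1 + 2k2 + 2k3 + k4) = 0.416251
t=1.470000, w=0.416251:
  k1 = f(1.470000, 0.416251) = -2.931426
  k2 = f(1.705000, -0.272634) = -2.531872
  k3 = f(1.705000, -0.178739) = -2.586332
  k4 = f(1.940000, -0.799325) = -2.226392
  w ← 0.416251 + (0.47/6)·(k1 + 2k2 + 2k3 + k4) = -0.789630
w(1.94) ≈ -0.7896

-0.7896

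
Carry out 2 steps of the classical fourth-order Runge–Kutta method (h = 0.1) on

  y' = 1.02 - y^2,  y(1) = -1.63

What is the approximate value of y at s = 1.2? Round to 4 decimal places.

-2.1061

RK4: k1 = f(s_n, y_n); k2 = f(s_n + h/2, y_n + (h/2)·k1); k3 = f(s_n + h/2, y_n + (h/2)·k2); k4 = f(s_n + h, y_n + h·k3); y_{n+1} = y_n + (h/6)·(k1 + 2k2 + 2k3 + k4).
s=1.000000, y=-1.630000:
  k1 = f(1.000000, -1.630000) = -1.636900
  k2 = f(1.050000, -1.711845) = -1.910413
  k3 = f(1.050000, -1.725521) = -1.957422
  k4 = f(1.100000, -1.825742) = -2.313334
  y ← -1.630000 + (0.1/6)·(k1 + 2k2 + 2k3 + k4) = -1.824765
s=1.100000, y=-1.824765:
  k1 = f(1.100000, -1.824765) = -2.309768
  k2 = f(1.150000, -1.940253) = -2.744583
  k3 = f(1.150000, -1.961994) = -2.829421
  k4 = f(1.200000, -2.107707) = -3.422430
  y ← -1.824765 + (0.1/6)·(k1 + 2k2 + 2k3 + k4) = -2.106102
y(1.2) ≈ -2.1061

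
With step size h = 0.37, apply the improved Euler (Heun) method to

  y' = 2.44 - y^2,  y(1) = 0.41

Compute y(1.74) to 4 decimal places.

Heun: k1 = f(x_n, y_n); k2 = f(x_n + h, y_n + h·k1); y_{n+1} = y_n + (h/2)·(k1 + k2).
x=1.000000, y=0.410000:
  k1 = f(1.000000, 0.410000) = 2.271900
  k2 = f(1.370000, 1.250603) = 0.875992
  y ← 0.410000 + (0.37/2)·(2.271900 + 0.875992) = 0.992360
x=1.370000, y=0.992360:
  k1 = f(1.370000, 0.992360) = 1.455222
  k2 = f(1.740000, 1.530792) = 0.096676
  y ← 0.992360 + (0.37/2)·(1.455222 + 0.096676) = 1.279461
y(1.74) ≈ 1.2795

1.2795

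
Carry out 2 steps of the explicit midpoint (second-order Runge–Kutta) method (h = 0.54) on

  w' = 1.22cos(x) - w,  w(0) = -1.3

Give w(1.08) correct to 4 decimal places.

0.1015

Midpoint: k1 = f(x_n, w_n); k2 = f(x_n + h/2, w_n + (h/2)·k1); w_{n+1} = w_n + h·k2.
x=0.000000, w=-1.300000:
  k1 = f(0.000000, -1.300000) = 2.520000
  k2 = f(0.270000, -0.619600) = 1.795400
  w ← -1.300000 + 0.54·1.795400 = -0.330484
x=0.540000, w=-0.330484:
  k1 = f(0.540000, -0.330484) = 1.376888
  k2 = f(0.810000, 0.041276) = 0.799912
  w ← -0.330484 + 0.54·0.799912 = 0.101469
w(1.08) ≈ 0.1015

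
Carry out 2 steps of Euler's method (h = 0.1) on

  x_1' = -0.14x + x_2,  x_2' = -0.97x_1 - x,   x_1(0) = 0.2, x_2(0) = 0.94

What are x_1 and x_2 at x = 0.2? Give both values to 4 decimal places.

0.3847, 0.8821

Euler on (x_1,x_2): x_1_{n+1} = x_1_n + h·x_1', x_2_{n+1} = x_2_n + h·x_2'.
0.000000: (0.200000, 0.940000); f=(0.940000, -0.194000) → (0.294000, 0.920600)
0.100000: (0.294000, 0.920600); f=(0.906600, -0.385180) → (0.384660, 0.882082)
(x_1(0.2), x_2(0.2)) ≈ (0.3847, 0.8821)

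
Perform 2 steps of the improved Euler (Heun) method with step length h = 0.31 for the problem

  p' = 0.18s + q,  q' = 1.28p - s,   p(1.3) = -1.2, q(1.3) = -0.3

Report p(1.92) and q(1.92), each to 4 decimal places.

Heun on (p,q): k1 = f(s_n, state_n); k2 = f(s_n + h, state_n + h·k1); state_{n+1} = state_n + (h/2)·(k1 + k2).
1.300000: (-1.200000, -0.300000)
  k1 = (-0.066000, -2.836000)
  predictor → (-1.220460, -1.179160)
  k2 = (-0.889360, -3.172189)
  → (-1.348081, -1.231269)
1.610000: (-1.348081, -1.231269)
  k1 = (-0.941469, -3.335543)
  predictor → (-1.639936, -2.265288)
  k2 = (-1.919688, -4.019118)
  → (-1.791560, -2.371242)
(p(1.92), q(1.92)) ≈ (-1.7916, -2.3712)

-1.7916, -2.3712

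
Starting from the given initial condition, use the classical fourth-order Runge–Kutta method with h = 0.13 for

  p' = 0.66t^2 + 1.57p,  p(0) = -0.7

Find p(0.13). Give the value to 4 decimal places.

RK4: k1 = f(t_n, p_n); k2 = f(t_n + h/2, p_n + (h/2)·k1); k3 = f(t_n + h/2, p_n + (h/2)·k2); k4 = f(t_n + h, p_n + h·k3); p_{n+1} = p_n + (h/6)·(k1 + 2k2 + 2k3 + k4).
t=0.000000, p=-0.700000:
  k1 = f(0.000000, -0.700000) = -1.099000
  k2 = f(0.065000, -0.771435) = -1.208364
  k3 = f(0.065000, -0.778544) = -1.219525
  k4 = f(0.130000, -0.858538) = -1.336751
  p ← -0.700000 + (0.13/6)·(k1 + 2k2 + 2k3 + k4) = -0.857983
p(0.13) ≈ -0.8580

-0.8580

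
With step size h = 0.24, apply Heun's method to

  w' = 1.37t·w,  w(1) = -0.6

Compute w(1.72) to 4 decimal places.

-2.2155

Heun: k1 = f(t_n, w_n); k2 = f(t_n + h, w_n + h·k1); w_{n+1} = w_n + (h/2)·(k1 + k2).
t=1.000000, w=-0.600000:
  k1 = f(1.000000, -0.600000) = -0.822000
  k2 = f(1.240000, -0.797280) = -1.354419
  w ← -0.600000 + (0.24/2)·(-0.822000 + (-1.354419)) = -0.861170
t=1.240000, w=-0.861170:
  k1 = f(1.240000, -0.861170) = -1.462956
  k2 = f(1.480000, -1.212280) = -2.458018
  w ← -0.861170 + (0.24/2)·(-1.462956 + (-2.458018)) = -1.331687
t=1.480000, w=-1.331687:
  k1 = f(1.480000, -1.331687) = -2.700129
  k2 = f(1.720000, -1.979718) = -4.665008
  w ← -1.331687 + (0.24/2)·(-2.700129 + (-4.665008)) = -2.215504
w(1.72) ≈ -2.2155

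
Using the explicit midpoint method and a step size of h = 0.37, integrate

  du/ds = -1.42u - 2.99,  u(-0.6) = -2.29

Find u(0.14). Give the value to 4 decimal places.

Midpoint: k1 = f(s_n, u_n); k2 = f(s_n + h/2, u_n + (h/2)·k1); u_{n+1} = u_n + h·k2.
s=-0.600000, u=-2.290000:
  k1 = f(-0.600000, -2.290000) = 0.261800
  k2 = f(-0.415000, -2.241567) = 0.193025
  u ← -2.290000 + 0.37·0.193025 = -2.218581
s=-0.230000, u=-2.218581:
  k1 = f(-0.230000, -2.218581) = 0.160385
  k2 = f(-0.045000, -2.188910) = 0.118252
  u ← -2.218581 + 0.37·0.118252 = -2.174828
u(0.14) ≈ -2.1748

-2.1748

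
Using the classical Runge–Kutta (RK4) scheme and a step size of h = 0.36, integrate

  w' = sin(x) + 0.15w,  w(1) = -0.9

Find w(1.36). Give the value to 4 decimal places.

RK4: k1 = f(x_n, w_n); k2 = f(x_n + h/2, w_n + (h/2)·k1); k3 = f(x_n + h/2, w_n + (h/2)·k2); k4 = f(x_n + h, w_n + h·k3); w_{n+1} = w_n + (h/6)·(k1 + 2k2 + 2k3 + k4).
x=1.000000, w=-0.900000:
  k1 = f(1.000000, -0.900000) = 0.706471
  k2 = f(1.180000, -0.772835) = 0.808681
  k3 = f(1.180000, -0.754437) = 0.811440
  k4 = f(1.360000, -0.607881) = 0.886682
  w ← -0.900000 + (0.36/6)·(k1 + 2k2 + 2k3 + k4) = -0.609996
w(1.36) ≈ -0.6100

-0.6100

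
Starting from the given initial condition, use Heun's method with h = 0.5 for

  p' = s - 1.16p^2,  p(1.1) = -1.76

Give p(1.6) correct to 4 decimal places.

-4.6048

Heun: k1 = f(s_n, p_n); k2 = f(s_n + h, p_n + h·k1); p_{n+1} = p_n + (h/2)·(k1 + k2).
s=1.100000, p=-1.760000:
  k1 = f(1.100000, -1.760000) = -2.493216
  k2 = f(1.600000, -3.006608) = -8.886042
  p ← -1.760000 + (0.5/2)·(-2.493216 + (-8.886042)) = -4.604815
p(1.6) ≈ -4.6048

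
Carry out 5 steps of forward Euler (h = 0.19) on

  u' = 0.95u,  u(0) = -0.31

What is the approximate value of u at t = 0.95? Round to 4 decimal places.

-0.7107

Euler: u_{n+1} = u_n + h·f(t_n, u_n).
t=0.000000, u=-0.310000: f=-0.294500 → u ← -0.310000 + 0.19·(-0.294500) = -0.365955
t=0.190000, u=-0.365955: f=-0.347657 → u ← -0.365955 + 0.19·(-0.347657) = -0.432010
t=0.380000, u=-0.432010: f=-0.410409 → u ← -0.432010 + 0.19·(-0.410409) = -0.509988
t=0.570000, u=-0.509988: f=-0.484488 → u ← -0.509988 + 0.19·(-0.484488) = -0.602040
t=0.760000, u=-0.602040: f=-0.571938 → u ← -0.602040 + 0.19·(-0.571938) = -0.710709
u(0.95) ≈ -0.7107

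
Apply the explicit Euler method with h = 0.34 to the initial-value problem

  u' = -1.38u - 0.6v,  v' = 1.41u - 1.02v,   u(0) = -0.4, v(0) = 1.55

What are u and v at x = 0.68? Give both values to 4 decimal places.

-0.4480, 0.2827

Euler on (u,v): u_{n+1} = u_n + h·u', v_{n+1} = v_n + h·v'.
0.000000: (-0.400000, 1.550000); f=(-0.378000, -2.145000) → (-0.528520, 0.820700)
0.340000: (-0.528520, 0.820700); f=(0.236938, -1.582327) → (-0.447961, 0.282709)
(u(0.68), v(0.68)) ≈ (-0.4480, 0.2827)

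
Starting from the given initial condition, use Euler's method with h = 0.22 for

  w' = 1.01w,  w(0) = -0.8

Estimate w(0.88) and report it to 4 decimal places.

Euler: w_{n+1} = w_n + h·f(x_n, w_n).
x=0.000000, w=-0.800000: f=-0.808000 → w ← -0.800000 + 0.22·(-0.808000) = -0.977760
x=0.220000, w=-0.977760: f=-0.987538 → w ← -0.977760 + 0.22·(-0.987538) = -1.195018
x=0.440000, w=-1.195018: f=-1.206968 → w ← -1.195018 + 0.22·(-1.206968) = -1.460551
x=0.660000, w=-1.460551: f=-1.475157 → w ← -1.460551 + 0.22·(-1.475157) = -1.785086
w(0.88) ≈ -1.7851

-1.7851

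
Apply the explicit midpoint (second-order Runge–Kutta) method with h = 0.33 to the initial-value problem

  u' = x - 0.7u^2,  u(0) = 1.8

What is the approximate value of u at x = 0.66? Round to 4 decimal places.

Midpoint: k1 = f(x_n, u_n); k2 = f(x_n + h/2, u_n + (h/2)·k1); u_{n+1} = u_n + h·k2.
x=0.000000, u=1.800000:
  k1 = f(0.000000, 1.800000) = -2.268000
  k2 = f(0.165000, 1.425780) = -1.257994
  u ← 1.800000 + 0.33·(-1.257994) = 1.384862
x=0.330000, u=1.384862:
  k1 = f(0.330000, 1.384862) = -1.012490
  k2 = f(0.495000, 1.217801) = -0.543128
  u ← 1.384862 + 0.33·(-0.543128) = 1.205630
u(0.66) ≈ 1.2056

1.2056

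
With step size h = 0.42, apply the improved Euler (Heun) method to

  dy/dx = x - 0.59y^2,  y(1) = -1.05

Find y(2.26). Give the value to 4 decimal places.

0.6311

Heun: k1 = f(x_n, y_n); k2 = f(x_n + h, y_n + h·k1); y_{n+1} = y_n + (h/2)·(k1 + k2).
x=1.000000, y=-1.050000:
  k1 = f(1.000000, -1.050000) = 0.349525
  k2 = f(1.420000, -0.903200) = 0.938696
  y ← -1.050000 + (0.42/2)·(0.349525 + 0.938696) = -0.779474
x=1.420000, y=-0.779474:
  k1 = f(1.420000, -0.779474) = 1.061528
  k2 = f(1.840000, -0.333632) = 1.774327
  y ← -0.779474 + (0.42/2)·(1.061528 + 1.774327) = -0.183944
x=1.840000, y=-0.183944:
  k1 = f(1.840000, -0.183944) = 1.820037
  k2 = f(2.260000, 0.580472) = 2.061201
  y ← -0.183944 + (0.42/2)·(1.820037 + 2.061201) = 0.631116
y(2.26) ≈ 0.6311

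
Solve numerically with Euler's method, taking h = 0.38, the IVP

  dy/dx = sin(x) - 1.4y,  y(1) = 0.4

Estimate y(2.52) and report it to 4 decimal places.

0.6284

Euler: y_{n+1} = y_n + h·f(x_n, y_n).
x=1.000000, y=0.400000: f=0.281471 → y ← 0.400000 + 0.38·0.281471 = 0.506959
x=1.380000, y=0.506959: f=0.272111 → y ← 0.506959 + 0.38·0.272111 = 0.610361
x=1.760000, y=0.610361: f=0.127649 → y ← 0.610361 + 0.38·0.127649 = 0.658868
x=2.140000, y=0.658868: f=-0.080084 → y ← 0.658868 + 0.38·(-0.080084) = 0.628436
y(2.52) ≈ 0.6284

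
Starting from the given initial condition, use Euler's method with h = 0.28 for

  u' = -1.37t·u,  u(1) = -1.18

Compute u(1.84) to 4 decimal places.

Euler: u_{n+1} = u_n + h·f(t_n, u_n).
t=1.000000, u=-1.180000: f=1.616600 → u ← -1.180000 + 0.28·1.616600 = -0.727352
t=1.280000, u=-0.727352: f=1.275484 → u ← -0.727352 + 0.28·1.275484 = -0.370216
t=1.560000, u=-0.370216: f=0.791226 → u ← -0.370216 + 0.28·0.791226 = -0.148673
u(1.84) ≈ -0.1487

-0.1487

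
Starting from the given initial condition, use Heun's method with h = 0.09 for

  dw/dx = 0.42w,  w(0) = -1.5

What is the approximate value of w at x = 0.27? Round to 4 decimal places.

Heun: k1 = f(x_n, w_n); k2 = f(x_n + h, w_n + h·k1); w_{n+1} = w_n + (h/2)·(k1 + k2).
x=0.000000, w=-1.500000:
  k1 = f(0.000000, -1.500000) = -0.630000
  k2 = f(0.090000, -1.556700) = -0.653814
  w ← -1.500000 + (0.09/2)·(-0.630000 + (-0.653814)) = -1.557772
x=0.090000, w=-1.557772:
  k1 = f(0.090000, -1.557772) = -0.654264
  k2 = f(0.180000, -1.616655) = -0.678995
  w ← -1.557772 + (0.09/2)·(-0.654264 + (-0.678995)) = -1.617768
x=0.180000, w=-1.617768:
  k1 = f(0.180000, -1.617768) = -0.679463
  k2 = f(0.270000, -1.678920) = -0.705146
  w ← -1.617768 + (0.09/2)·(-0.679463 + (-0.705146)) = -1.680076
w(0.27) ≈ -1.6801

-1.6801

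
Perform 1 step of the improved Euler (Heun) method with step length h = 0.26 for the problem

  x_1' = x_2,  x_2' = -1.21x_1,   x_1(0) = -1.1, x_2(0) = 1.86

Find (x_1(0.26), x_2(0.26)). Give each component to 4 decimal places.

Heun on (x_1,x_2): k1 = f(s_n, state_n); k2 = f(s_n + h, state_n + h·k1); state_{n+1} = state_n + (h/2)·(k1 + k2).
0.000000: (-1.100000, 1.860000)
  k1 = (1.860000, 1.331000)
  predictor → (-0.616400, 2.206060)
  k2 = (2.206060, 0.745844)
  → (-0.571412, 2.129990)
(x_1(0.26), x_2(0.26)) ≈ (-0.5714, 2.1300)

-0.5714, 2.1300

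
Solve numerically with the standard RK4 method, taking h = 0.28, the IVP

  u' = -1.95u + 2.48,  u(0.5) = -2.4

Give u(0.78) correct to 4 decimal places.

-0.8565

RK4: k1 = f(s_n, u_n); k2 = f(s_n + h/2, u_n + (h/2)·k1); k3 = f(s_n + h/2, u_n + (h/2)·k2); k4 = f(s_n + h, u_n + h·k3); u_{n+1} = u_n + (h/6)·(k1 + 2k2 + 2k3 + k4).
s=0.500000, u=-2.400000:
  k1 = f(0.500000, -2.400000) = 7.160000
  k2 = f(0.640000, -1.397600) = 5.205320
  k3 = f(0.640000, -1.671255) = 5.738948
  k4 = f(0.780000, -0.793095) = 4.026535
  u ← -2.400000 + (0.28/6)·(k1 + 2k2 + 2k3 + k4) = -0.856497
u(0.78) ≈ -0.8565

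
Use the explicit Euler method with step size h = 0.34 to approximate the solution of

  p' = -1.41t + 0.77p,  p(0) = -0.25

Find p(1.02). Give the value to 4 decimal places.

Euler: p_{n+1} = p_n + h·f(t_n, p_n).
t=0.000000, p=-0.250000: f=-0.192500 → p ← -0.250000 + 0.34·(-0.192500) = -0.315450
t=0.340000, p=-0.315450: f=-0.722297 → p ← -0.315450 + 0.34·(-0.722297) = -0.561031
t=0.680000, p=-0.561031: f=-1.390794 → p ← -0.561031 + 0.34·(-1.390794) = -1.033901
p(1.02) ≈ -1.0339

-1.0339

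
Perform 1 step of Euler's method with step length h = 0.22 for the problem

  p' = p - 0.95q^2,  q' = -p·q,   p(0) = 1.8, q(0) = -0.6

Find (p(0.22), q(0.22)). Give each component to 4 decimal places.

2.1208, -0.3624

Euler on (p,q): p_{n+1} = p_n + h·p', q_{n+1} = q_n + h·q'.
0.000000: (1.800000, -0.600000); f=(1.458000, 1.080000) → (2.120760, -0.362400)
(p(0.22), q(0.22)) ≈ (2.1208, -0.3624)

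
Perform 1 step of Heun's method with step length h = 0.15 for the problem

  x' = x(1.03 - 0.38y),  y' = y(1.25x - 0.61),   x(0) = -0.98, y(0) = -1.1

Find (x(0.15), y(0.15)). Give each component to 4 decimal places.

-1.2057, -0.8230

Heun on (x,y): k1 = f(t_n, state_n); k2 = f(t_n + h, state_n + h·k1); state_{n+1} = state_n + (h/2)·(k1 + k2).
0.000000: (-0.980000, -1.100000)
  k1 = (-1.419040, 2.018500)
  predictor → (-1.192856, -0.797225)
  k2 = (-1.590012, 1.675026)
  → (-1.205679, -0.822986)
(x(0.15), y(0.15)) ≈ (-1.2057, -0.8230)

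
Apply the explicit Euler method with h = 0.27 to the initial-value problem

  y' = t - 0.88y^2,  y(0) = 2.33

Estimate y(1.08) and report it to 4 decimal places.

Euler: y_{n+1} = y_n + h·f(t_n, y_n).
t=0.000000, y=2.330000: f=-4.777432 → y ← 2.330000 + 0.27·(-4.777432) = 1.040093
t=0.270000, y=1.040093: f=-0.681979 → y ← 1.040093 + 0.27·(-0.681979) = 0.855959
t=0.540000, y=0.855959: f=-0.104746 → y ← 0.855959 + 0.27·(-0.104746) = 0.827678
t=0.810000, y=0.827678: f=0.207156 → y ← 0.827678 + 0.27·0.207156 = 0.883610
y(1.08) ≈ 0.8836

0.8836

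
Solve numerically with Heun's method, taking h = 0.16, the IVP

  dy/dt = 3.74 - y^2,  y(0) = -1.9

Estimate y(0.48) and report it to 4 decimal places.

-1.7403

Heun: k1 = f(t_n, y_n); k2 = f(t_n + h, y_n + h·k1); y_{n+1} = y_n + (h/2)·(k1 + k2).
t=0.000000, y=-1.900000:
  k1 = f(0.000000, -1.900000) = 0.130000
  k2 = f(0.160000, -1.879200) = 0.208607
  y ← -1.900000 + (0.16/2)·(0.130000 + 0.208607) = -1.872911
t=0.160000, y=-1.872911:
  k1 = f(0.160000, -1.872911) = 0.232203
  k2 = f(0.320000, -1.835759) = 0.369989
  y ← -1.872911 + (0.16/2)·(0.232203 + 0.369989) = -1.824736
t=0.320000, y=-1.824736:
  k1 = f(0.320000, -1.824736) = 0.410338
  k2 = f(0.480000, -1.759082) = 0.645631
  y ← -1.824736 + (0.16/2)·(0.410338 + 0.645631) = -1.740259
y(0.48) ≈ -1.7403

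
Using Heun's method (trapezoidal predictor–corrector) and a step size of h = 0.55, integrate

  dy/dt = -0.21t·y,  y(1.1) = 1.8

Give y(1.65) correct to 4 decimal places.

1.5359

Heun: k1 = f(t_n, y_n); k2 = f(t_n + h, y_n + h·k1); y_{n+1} = y_n + (h/2)·(k1 + k2).
t=1.100000, y=1.800000:
  k1 = f(1.100000, 1.800000) = -0.415800
  k2 = f(1.650000, 1.571310) = -0.544459
  y ← 1.800000 + (0.55/2)·(-0.415800 + (-0.544459)) = 1.535929
y(1.65) ≈ 1.5359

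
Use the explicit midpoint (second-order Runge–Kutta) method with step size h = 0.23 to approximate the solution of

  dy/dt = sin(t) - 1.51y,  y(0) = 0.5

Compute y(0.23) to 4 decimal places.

0.3829

Midpoint: k1 = f(t_n, y_n); k2 = f(t_n + h/2, y_n + (h/2)·k1); y_{n+1} = y_n + h·k2.
t=0.000000, y=0.500000:
  k1 = f(0.000000, 0.500000) = -0.755000
  k2 = f(0.115000, 0.413175) = -0.509148
  y ← 0.500000 + 0.23·(-0.509148) = 0.382896
y(0.23) ≈ 0.3829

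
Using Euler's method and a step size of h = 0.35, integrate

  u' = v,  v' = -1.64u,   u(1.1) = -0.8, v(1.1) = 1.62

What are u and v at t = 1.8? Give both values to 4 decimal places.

0.4947, 2.2129

Euler on (u,v): u_{n+1} = u_n + h·u', v_{n+1} = v_n + h·v'.
1.100000: (-0.800000, 1.620000); f=(1.620000, 1.312000) → (-0.233000, 2.079200)
1.450000: (-0.233000, 2.079200); f=(2.079200, 0.382120) → (0.494720, 2.212942)
(u(1.8), v(1.8)) ≈ (0.4947, 2.2129)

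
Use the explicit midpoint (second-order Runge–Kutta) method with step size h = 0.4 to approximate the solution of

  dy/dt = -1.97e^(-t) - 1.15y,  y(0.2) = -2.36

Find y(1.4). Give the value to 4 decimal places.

Midpoint: k1 = f(t_n, y_n); k2 = f(t_n + h/2, y_n + (h/2)·k1); y_{n+1} = y_n + h·k2.
t=0.200000, y=-2.360000:
  k1 = f(0.200000, -2.360000) = 1.101100
  k2 = f(0.400000, -2.139780) = 1.140216
  y ← -2.360000 + 0.4·1.140216 = -1.903913
t=0.600000, y=-1.903913:
  k1 = f(0.600000, -1.903913) = 1.108342
  k2 = f(0.800000, -1.682245) = 1.049404
  y ← -1.903913 + 0.4·1.049404 = -1.484152
t=1.000000, y=-1.484152:
  k1 = f(1.000000, -1.484152) = 0.982052
  k2 = f(1.200000, -1.287741) = 0.887550
  y ← -1.484152 + 0.4·0.887550 = -1.129132
y(1.4) ≈ -1.1291

-1.1291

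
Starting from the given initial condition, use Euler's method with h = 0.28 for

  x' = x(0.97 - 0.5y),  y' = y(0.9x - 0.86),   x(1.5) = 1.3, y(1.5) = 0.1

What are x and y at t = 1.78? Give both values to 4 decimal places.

1.6349, 0.1087

Euler on (x,y): x_{n+1} = x_n + h·x', y_{n+1} = y_n + h·y'.
1.500000: (1.300000, 0.100000); f=(1.196000, 0.031000) → (1.634880, 0.108680)
(x(1.78), y(1.78)) ≈ (1.6349, 0.1087)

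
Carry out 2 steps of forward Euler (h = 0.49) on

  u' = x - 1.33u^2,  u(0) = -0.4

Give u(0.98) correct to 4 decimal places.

Euler: u_{n+1} = u_n + h·f(x_n, u_n).
x=0.000000, u=-0.400000: f=-0.212800 → u ← -0.400000 + 0.49·(-0.212800) = -0.504272
x=0.490000, u=-0.504272: f=0.151794 → u ← -0.504272 + 0.49·0.151794 = -0.429893
u(0.98) ≈ -0.4299

-0.4299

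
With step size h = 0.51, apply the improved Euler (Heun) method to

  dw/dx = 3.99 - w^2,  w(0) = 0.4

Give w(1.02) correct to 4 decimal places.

1.1450

Heun: k1 = f(x_n, w_n); k2 = f(x_n + h, w_n + h·k1); w_{n+1} = w_n + (h/2)·(k1 + k2).
x=0.000000, w=0.400000:
  k1 = f(0.000000, 0.400000) = 3.830000
  k2 = f(0.510000, 2.353300) = -1.548021
  w ← 0.400000 + (0.51/2)·(3.830000 + (-1.548021)) = 0.981905
x=0.510000, w=0.981905:
  k1 = f(0.510000, 0.981905) = 3.025863
  k2 = f(1.020000, 2.525095) = -2.386104
  w ← 0.981905 + (0.51/2)·(3.025863 + (-2.386104)) = 1.145043
w(1.02) ≈ 1.1450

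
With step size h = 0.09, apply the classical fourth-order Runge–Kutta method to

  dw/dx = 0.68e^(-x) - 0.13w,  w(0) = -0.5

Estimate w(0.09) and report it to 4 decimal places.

-0.4360

RK4: k1 = f(x_n, w_n); k2 = f(x_n + h/2, w_n + (h/2)·k1); k3 = f(x_n + h/2, w_n + (h/2)·k2); k4 = f(x_n + h, w_n + h·k3); w_{n+1} = w_n + (h/6)·(k1 + 2k2 + 2k3 + k4).
x=0.000000, w=-0.500000:
  k1 = f(0.000000, -0.500000) = 0.745000
  k2 = f(0.045000, -0.466475) = 0.710720
  k3 = f(0.045000, -0.468018) = 0.710921
  k4 = f(0.090000, -0.436017) = 0.678155
  w ← -0.500000 + (0.09/6)·(k1 + 2k2 + 2k3 + k4) = -0.436003
w(0.09) ≈ -0.4360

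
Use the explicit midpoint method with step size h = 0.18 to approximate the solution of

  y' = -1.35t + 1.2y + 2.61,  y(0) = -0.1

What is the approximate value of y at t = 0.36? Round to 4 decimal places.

Midpoint: k1 = f(t_n, y_n); k2 = f(t_n + h/2, y_n + (h/2)·k1); y_{n+1} = y_n + h·k2.
t=0.000000, y=-0.100000:
  k1 = f(0.000000, -0.100000) = 2.490000
  k2 = f(0.090000, 0.124100) = 2.637420
  y ← -0.100000 + 0.18·2.637420 = 0.374736
t=0.180000, y=0.374736:
  k1 = f(0.180000, 0.374736) = 2.816683
  k2 = f(0.270000, 0.628237) = 2.999384
  y ← 0.374736 + 0.18·2.999384 = 0.914625
y(0.36) ≈ 0.9146

0.9146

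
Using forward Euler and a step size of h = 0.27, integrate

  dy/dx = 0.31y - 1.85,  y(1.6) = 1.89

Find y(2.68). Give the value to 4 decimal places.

Euler: y_{n+1} = y_n + h·f(x_n, y_n).
x=1.600000, y=1.890000: f=-1.264100 → y ← 1.890000 + 0.27·(-1.264100) = 1.548693
x=1.870000, y=1.548693: f=-1.369905 → y ← 1.548693 + 0.27·(-1.369905) = 1.178819
x=2.140000, y=1.178819: f=-1.484566 → y ← 1.178819 + 0.27·(-1.484566) = 0.777986
x=2.410000, y=0.777986: f=-1.608824 → y ← 0.777986 + 0.27·(-1.608824) = 0.343603
y(2.68) ≈ 0.3436

0.3436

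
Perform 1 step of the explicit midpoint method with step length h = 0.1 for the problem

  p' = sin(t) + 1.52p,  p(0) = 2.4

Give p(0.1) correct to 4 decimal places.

Midpoint: k1 = f(t_n, p_n); k2 = f(t_n + h/2, p_n + (h/2)·k1); p_{n+1} = p_n + h·k2.
t=0.000000, p=2.400000:
  k1 = f(0.000000, 2.400000) = 3.648000
  k2 = f(0.050000, 2.582400) = 3.975227
  p ← 2.400000 + 0.1·3.975227 = 2.797523
p(0.1) ≈ 2.7975

2.7975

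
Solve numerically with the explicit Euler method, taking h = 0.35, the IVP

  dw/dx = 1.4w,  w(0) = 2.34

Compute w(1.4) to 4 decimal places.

Euler: w_{n+1} = w_n + h·f(x_n, w_n).
x=0.000000, w=2.340000: f=3.276000 → w ← 2.340000 + 0.35·3.276000 = 3.486600
x=0.350000, w=3.486600: f=4.881240 → w ← 3.486600 + 0.35·4.881240 = 5.195034
x=0.700000, w=5.195034: f=7.273048 → w ← 5.195034 + 0.35·7.273048 = 7.740601
x=1.050000, w=7.740601: f=10.836841 → w ← 7.740601 + 0.35·10.836841 = 11.533495
w(1.4) ≈ 11.5335

11.5335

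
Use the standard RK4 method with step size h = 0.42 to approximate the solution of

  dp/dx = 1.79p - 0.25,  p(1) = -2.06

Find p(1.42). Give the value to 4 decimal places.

-4.5204

RK4: k1 = f(x_n, p_n); k2 = f(x_n + h/2, p_n + (h/2)·k1); k3 = f(x_n + h/2, p_n + (h/2)·k2); k4 = f(x_n + h, p_n + h·k3); p_{n+1} = p_n + (h/6)·(k1 + 2k2 + 2k3 + k4).
x=1.000000, p=-2.060000:
  k1 = f(1.000000, -2.060000) = -3.937400
  k2 = f(1.210000, -2.886854) = -5.417469
  k3 = f(1.210000, -3.197668) = -5.973826
  k4 = f(1.420000, -4.569007) = -8.428523
  p ← -2.060000 + (0.42/6)·(k1 + 2k2 + 2k3 + k4) = -4.520396
p(1.42) ≈ -4.5204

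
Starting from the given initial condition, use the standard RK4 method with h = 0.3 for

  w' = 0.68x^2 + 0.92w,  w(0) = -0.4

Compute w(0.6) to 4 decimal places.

RK4: k1 = f(x_n, w_n); k2 = f(x_n + h/2, w_n + (h/2)·k1); k3 = f(x_n + h/2, w_n + (h/2)·k2); k4 = f(x_n + h, w_n + h·k3); w_{n+1} = w_n + (h/6)·(k1 + 2k2 + 2k3 + k4).
x=0.000000, w=-0.400000:
  k1 = f(0.000000, -0.400000) = -0.368000
  k2 = f(0.150000, -0.455200) = -0.403484
  k3 = f(0.150000, -0.460523) = -0.408381
  k4 = f(0.300000, -0.522514) = -0.419513
  w ← -0.400000 + (0.3/6)·(k1 + 2k2 + 2k3 + k4) = -0.520562
x=0.300000, w=-0.520562:
  k1 = f(0.300000, -0.520562) = -0.417717
  k2 = f(0.450000, -0.583220) = -0.398862
  k3 = f(0.450000, -0.580391) = -0.396260
  k4 = f(0.600000, -0.639440) = -0.343485
  w ← -0.520562 + (0.3/6)·(k1 + 2k2 + 2k3 + k4) = -0.638134
w(0.6) ≈ -0.6381

-0.6381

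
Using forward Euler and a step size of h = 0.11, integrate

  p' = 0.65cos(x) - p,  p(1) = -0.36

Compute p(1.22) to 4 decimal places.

-0.2190

Euler: p_{n+1} = p_n + h·f(x_n, p_n).
x=1.000000, p=-0.360000: f=0.711196 → p ← -0.360000 + 0.11·0.711196 = -0.281768
x=1.110000, p=-0.281768: f=0.570798 → p ← -0.281768 + 0.11·0.570798 = -0.218981
p(1.22) ≈ -0.2190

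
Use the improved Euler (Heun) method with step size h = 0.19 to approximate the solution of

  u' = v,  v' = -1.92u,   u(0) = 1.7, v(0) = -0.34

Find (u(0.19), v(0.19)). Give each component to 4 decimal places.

1.5765, -0.9484

Heun on (u,v): k1 = f(s_n, state_n); k2 = f(s_n + h, state_n + h·k1); state_{n+1} = state_n + (h/2)·(k1 + k2).
0.000000: (1.700000, -0.340000)
  k1 = (-0.340000, -3.264000)
  predictor → (1.635400, -0.960160)
  k2 = (-0.960160, -3.139968)
  → (1.576485, -0.948377)
(u(0.19), v(0.19)) ≈ (1.5765, -0.9484)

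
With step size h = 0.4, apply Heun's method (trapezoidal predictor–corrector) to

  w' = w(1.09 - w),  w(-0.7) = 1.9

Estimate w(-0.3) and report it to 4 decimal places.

1.5423

Heun: k1 = f(t_n, w_n); k2 = f(t_n + h, w_n + h·k1); w_{n+1} = w_n + (h/2)·(k1 + k2).
t=-0.700000, w=1.900000:
  k1 = f(-0.700000, 1.900000) = -1.539000
  k2 = f(-0.300000, 1.284400) = -0.249687
  w ← 1.900000 + (0.4/2)·(-1.539000 + (-0.249687)) = 1.542263
w(-0.3) ≈ 1.5423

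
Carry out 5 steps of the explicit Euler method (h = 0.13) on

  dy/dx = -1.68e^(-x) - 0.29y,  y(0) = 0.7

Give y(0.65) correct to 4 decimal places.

-0.2086

Euler: y_{n+1} = y_n + h·f(x_n, y_n).
x=0.000000, y=0.700000: f=-1.883000 → y ← 0.700000 + 0.13·(-1.883000) = 0.455210
x=0.130000, y=0.455210: f=-1.607211 → y ← 0.455210 + 0.13·(-1.607211) = 0.246273
x=0.260000, y=0.246273: f=-1.366786 → y ← 0.246273 + 0.13·(-1.366786) = 0.068590
x=0.390000, y=0.068590: f=-1.157347 → y ← 0.068590 + 0.13·(-1.157347) = -0.081865
x=0.520000, y=-0.081865: f=-0.975054 → y ← -0.081865 + 0.13·(-0.975054) = -0.208622
y(0.65) ≈ -0.2086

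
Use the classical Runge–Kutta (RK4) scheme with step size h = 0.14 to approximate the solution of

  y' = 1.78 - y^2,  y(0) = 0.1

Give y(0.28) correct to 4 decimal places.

RK4: k1 = f(s_n, y_n); k2 = f(s_n + h/2, y_n + (h/2)·k1); k3 = f(s_n + h/2, y_n + (h/2)·k2); k4 = f(s_n + h, y_n + h·k3); y_{n+1} = y_n + (h/6)·(k1 + 2k2 + 2k3 + k4).
s=0.000000, y=0.100000:
  k1 = f(0.000000, 0.100000) = 1.770000
  k2 = f(0.070000, 0.223900) = 1.729869
  k3 = f(0.070000, 0.221091) = 1.731119
  k4 = f(0.140000, 0.342357) = 1.662792
  y ← 0.100000 + (0.14/6)·(k1 + 2k2 + 2k3 + k4) = 0.341611
s=0.140000, y=0.341611:
  k1 = f(0.140000, 0.341611) = 1.663302
  k2 = f(0.210000, 0.458042) = 1.570197
  k3 = f(0.210000, 0.451525) = 1.576125
  k4 = f(0.280000, 0.562269) = 1.463854
  y ← 0.341611 + (0.14/6)·(k1 + 2k2 + 2k3 + k4) = 0.561407
y(0.28) ≈ 0.5614

0.5614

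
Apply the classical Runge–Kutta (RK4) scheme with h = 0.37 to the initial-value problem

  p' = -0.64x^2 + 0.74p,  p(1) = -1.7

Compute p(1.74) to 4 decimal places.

-4.0938

RK4: k1 = f(x_n, p_n); k2 = f(x_n + h/2, p_n + (h/2)·k1); k3 = f(x_n + h/2, p_n + (h/2)·k2); k4 = f(x_n + h, p_n + h·k3); p_{n+1} = p_n + (h/6)·(k1 + 2k2 + 2k3 + k4).
x=1.000000, p=-1.700000:
  k1 = f(1.000000, -1.700000) = -1.898000
  k2 = f(1.185000, -2.051130) = -2.416540
  k3 = f(1.185000, -2.147060) = -2.487528
  k4 = f(1.370000, -2.620385) = -3.140301
  p ← -1.700000 + (0.37/6)·(k1 + 2k2 + 2k3 + k4) = -2.615530
x=1.370000, p=-2.615530:
  k1 = f(1.370000, -2.615530) = -3.136708
  k2 = f(1.555000, -3.195821) = -3.912444
  k3 = f(1.555000, -3.339332) = -4.018642
  k4 = f(1.740000, -4.102428) = -4.973461
  p ← -2.615530 + (0.37/6)·(k1 + 2k2 + 2k3 + k4) = -4.093825
p(1.74) ≈ -4.0938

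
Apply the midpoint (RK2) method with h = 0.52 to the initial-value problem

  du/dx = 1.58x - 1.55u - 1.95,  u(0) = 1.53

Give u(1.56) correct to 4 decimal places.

Midpoint: k1 = f(x_n, u_n); k2 = f(x_n + h/2, u_n + (h/2)·k1); u_{n+1} = u_n + h·k2.
x=0.000000, u=1.530000:
  k1 = f(0.000000, 1.530000) = -4.321500
  k2 = f(0.260000, 0.406410) = -2.169135
  u ← 1.530000 + 0.52·(-2.169135) = 0.402050
x=0.520000, u=0.402050:
  k1 = f(0.520000, 0.402050) = -1.751577
  k2 = f(0.780000, -0.053360) = -0.634891
  u ← 0.402050 + 0.52·(-0.634891) = 0.071906
x=1.040000, u=0.071906:
  k1 = f(1.040000, 0.071906) = -0.418254
  k2 = f(1.300000, -0.036840) = 0.161102
  u ← 0.071906 + 0.52·0.161102 = 0.155679
u(1.56) ≈ 0.1557

0.1557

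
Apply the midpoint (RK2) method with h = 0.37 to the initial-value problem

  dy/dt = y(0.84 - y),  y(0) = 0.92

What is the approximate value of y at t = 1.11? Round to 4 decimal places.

0.8706

Midpoint: k1 = f(t_n, y_n); k2 = f(t_n + h/2, y_n + (h/2)·k1); y_{n+1} = y_n + h·k2.
t=0.000000, y=0.920000:
  k1 = f(0.000000, 0.920000) = -0.073600
  k2 = f(0.185000, 0.906384) = -0.060169
  y ← 0.920000 + 0.37·(-0.060169) = 0.897737
t=0.370000, y=0.897737:
  k1 = f(0.370000, 0.897737) = -0.051833
  k2 = f(0.555000, 0.888148) = -0.042763
  y ← 0.897737 + 0.37·(-0.042763) = 0.881915
t=0.740000, y=0.881915:
  k1 = f(0.740000, 0.881915) = -0.036966
  k2 = f(0.925000, 0.875076) = -0.030695
  y ← 0.881915 + 0.37·(-0.030695) = 0.870558
y(1.11) ≈ 0.8706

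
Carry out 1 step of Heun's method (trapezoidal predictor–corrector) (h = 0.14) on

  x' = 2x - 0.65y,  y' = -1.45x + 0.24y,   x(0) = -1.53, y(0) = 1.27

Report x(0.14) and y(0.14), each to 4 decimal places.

Heun on (x,y): k1 = f(t_n, state_n); k2 = f(t_n + h, state_n + h·k1); state_{n+1} = state_n + (h/2)·(k1 + k2).
0.000000: (-1.530000, 1.270000)
  k1 = (-3.885500, 2.523300)
  predictor → (-2.073970, 1.623262)
  k2 = (-5.203060, 3.396839)
  → (-2.166199, 1.684410)
(x(0.14), y(0.14)) ≈ (-2.1662, 1.6844)

-2.1662, 1.6844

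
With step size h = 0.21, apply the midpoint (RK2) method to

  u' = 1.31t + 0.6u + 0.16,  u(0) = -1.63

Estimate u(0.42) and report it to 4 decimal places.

Midpoint: k1 = f(t_n, u_n); k2 = f(t_n + h/2, u_n + (h/2)·k1); u_{n+1} = u_n + h·k2.
t=0.000000, u=-1.630000:
  k1 = f(0.000000, -1.630000) = -0.818000
  k2 = f(0.105000, -1.715890) = -0.731984
  u ← -1.630000 + 0.21·(-0.731984) = -1.783717
t=0.210000, u=-1.783717:
  k1 = f(0.210000, -1.783717) = -0.635130
  k2 = f(0.315000, -1.850405) = -0.537593
  u ← -1.783717 + 0.21·(-0.537593) = -1.896611
u(0.42) ≈ -1.8966

-1.8966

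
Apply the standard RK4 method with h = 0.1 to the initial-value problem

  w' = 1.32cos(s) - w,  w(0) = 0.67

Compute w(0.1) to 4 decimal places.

0.7316

RK4: k1 = f(s_n, w_n); k2 = f(s_n + h/2, w_n + (h/2)·k1); k3 = f(s_n + h/2, w_n + (h/2)·k2); k4 = f(s_n + h, w_n + h·k3); w_{n+1} = w_n + (h/6)·(k1 + 2k2 + 2k3 + k4).
s=0.000000, w=0.670000:
  k1 = f(0.000000, 0.670000) = 0.650000
  k2 = f(0.050000, 0.702500) = 0.615850
  k3 = f(0.050000, 0.700793) = 0.617558
  k4 = f(0.100000, 0.731756) = 0.581650
  w ← 0.670000 + (0.1/6)·(k1 + 2k2 + 2k3 + k4) = 0.731641
w(0.1) ≈ 0.7316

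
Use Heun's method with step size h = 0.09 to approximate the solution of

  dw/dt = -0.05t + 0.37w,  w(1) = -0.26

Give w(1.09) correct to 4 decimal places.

Heun: k1 = f(t_n, w_n); k2 = f(t_n + h, w_n + h·k1); w_{n+1} = w_n + (h/2)·(k1 + k2).
t=1.000000, w=-0.260000:
  k1 = f(1.000000, -0.260000) = -0.146200
  k2 = f(1.090000, -0.273158) = -0.155568
  w ← -0.260000 + (0.09/2)·(-0.146200 + (-0.155568)) = -0.273580
w(1.09) ≈ -0.2736

-0.2736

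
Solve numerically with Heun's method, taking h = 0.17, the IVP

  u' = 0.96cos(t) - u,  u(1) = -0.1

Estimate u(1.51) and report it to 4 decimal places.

0.0471

Heun: k1 = f(t_n, u_n); k2 = f(t_n + h, u_n + h·k1); u_{n+1} = u_n + (h/2)·(k1 + k2).
t=1.000000, u=-0.100000:
  k1 = f(1.000000, -0.100000) = 0.618690
  k2 = f(1.170000, 0.005177) = 0.369368
  u ← -0.100000 + (0.17/2)·(0.618690 + 0.369368) = -0.016015
t=1.170000, u=-0.016015:
  k1 = f(1.170000, -0.016015) = 0.390561
  k2 = f(1.340000, 0.050380) = 0.169222
  u ← -0.016015 + (0.17/2)·(0.390561 + 0.169222) = 0.031567
t=1.340000, u=0.031567:
  k1 = f(1.340000, 0.031567) = 0.188036
  k2 = f(1.510000, 0.063533) = -0.005204
  u ← 0.031567 + (0.17/2)·(0.188036 + (-0.005204)) = 0.047107
u(1.51) ≈ 0.0471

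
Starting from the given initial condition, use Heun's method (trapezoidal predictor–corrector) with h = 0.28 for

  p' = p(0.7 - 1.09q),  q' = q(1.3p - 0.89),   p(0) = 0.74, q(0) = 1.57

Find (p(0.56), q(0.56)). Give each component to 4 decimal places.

Heun on (p,q): k1 = f(t_n, state_n); k2 = f(t_n + h, state_n + h·k1); state_{n+1} = state_n + (h/2)·(k1 + k2).
0.000000: (0.740000, 1.570000)
  k1 = (-0.748362, 0.113040)
  predictor → (0.530459, 1.601651)
  k2 = (-0.554754, -0.320977)
  → (0.557564, 1.540889)
0.280000: (0.557564, 1.540889)
  k1 = (-0.546172, -0.254504)
  predictor → (0.404636, 1.469628)
  k2 = (-0.364939, -0.534906)
  → (0.430008, 1.430371)
(p(0.56), q(0.56)) ≈ (0.4300, 1.4304)

0.4300, 1.4304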